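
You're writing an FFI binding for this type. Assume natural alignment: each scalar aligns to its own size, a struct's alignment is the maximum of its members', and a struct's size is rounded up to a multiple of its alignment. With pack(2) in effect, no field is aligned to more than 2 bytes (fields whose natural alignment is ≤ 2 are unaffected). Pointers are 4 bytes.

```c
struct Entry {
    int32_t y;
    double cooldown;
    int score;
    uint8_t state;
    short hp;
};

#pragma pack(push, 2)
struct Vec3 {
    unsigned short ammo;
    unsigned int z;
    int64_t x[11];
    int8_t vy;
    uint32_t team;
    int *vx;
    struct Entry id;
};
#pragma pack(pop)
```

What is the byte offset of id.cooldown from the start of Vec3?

112

Entry: @0: y [4B, align 4] → 4; +4 pad (align 8); @8: cooldown [8B, align 8] → 16; @16: score [4B, align 4] → 20; @20: state [1B, align 1] → 21; +1 pad (align 2); @22: hp [2B, align 2] → 24; size 24, align 8
@0: ammo [2B, align 2] → 2
@2: z [4B, align 2] → 6
@6: x [88B, align 2] → 94
@94: vy [1B, align 1] → 95
+1 pad (align 2)
@96: team [4B, align 2] → 100
@100: vx [4B, align 2] → 104
@104: id [24B, align 2] → 128
within Entry: cooldown at 8
104 + 8 = 112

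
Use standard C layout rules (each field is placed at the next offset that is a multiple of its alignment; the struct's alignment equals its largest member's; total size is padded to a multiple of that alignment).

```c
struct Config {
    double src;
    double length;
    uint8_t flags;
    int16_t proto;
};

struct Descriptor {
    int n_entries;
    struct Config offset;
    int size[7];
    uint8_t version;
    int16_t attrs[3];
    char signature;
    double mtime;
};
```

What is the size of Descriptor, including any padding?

80

Config: src at 0 (size 8, align 8) → ends 8; length at 8 (size 8, align 8) → ends 16; flags at 16 (size 1, align 1) → ends 17; pad 1 to align 2 for proto; proto at 18 (size 2, align 2) → ends 20; tail pad 4 to reach multiple of 8; total 24 bytes, alignment 8
n_entries at 0 (size 4, align 4) → ends 4
pad 4 to align 8 for offset
offset at 8 (size 24, align 8) → ends 32
size at 32 (size 28, align 4) → ends 60
version at 60 (size 1, align 1) → ends 61
pad 1 to align 2 for attrs
attrs at 62 (size 6, align 2) → ends 68
signature at 68 (size 1, align 1) → ends 69
pad 3 to align 8 for mtime
mtime at 72 (size 8, align 8) → ends 80
total 80 bytes, alignment 8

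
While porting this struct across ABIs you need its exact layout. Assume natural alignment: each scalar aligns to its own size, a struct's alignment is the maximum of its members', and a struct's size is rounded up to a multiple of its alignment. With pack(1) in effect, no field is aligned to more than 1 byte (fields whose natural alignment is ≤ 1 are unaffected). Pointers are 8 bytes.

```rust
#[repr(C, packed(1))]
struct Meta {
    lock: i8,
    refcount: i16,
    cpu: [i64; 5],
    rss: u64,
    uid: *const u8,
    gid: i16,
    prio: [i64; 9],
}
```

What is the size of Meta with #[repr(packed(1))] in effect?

133

@0: lock [1B, align 1] → 1
@1: refcount [2B, align 1] → 3
@3: cpu [40B, align 1] → 43
@43: rss [8B, align 1] → 51
@51: uid [8B, align 1] → 59
@59: gid [2B, align 1] → 61
@61: prio [72B, align 1] → 133
size 133, align 1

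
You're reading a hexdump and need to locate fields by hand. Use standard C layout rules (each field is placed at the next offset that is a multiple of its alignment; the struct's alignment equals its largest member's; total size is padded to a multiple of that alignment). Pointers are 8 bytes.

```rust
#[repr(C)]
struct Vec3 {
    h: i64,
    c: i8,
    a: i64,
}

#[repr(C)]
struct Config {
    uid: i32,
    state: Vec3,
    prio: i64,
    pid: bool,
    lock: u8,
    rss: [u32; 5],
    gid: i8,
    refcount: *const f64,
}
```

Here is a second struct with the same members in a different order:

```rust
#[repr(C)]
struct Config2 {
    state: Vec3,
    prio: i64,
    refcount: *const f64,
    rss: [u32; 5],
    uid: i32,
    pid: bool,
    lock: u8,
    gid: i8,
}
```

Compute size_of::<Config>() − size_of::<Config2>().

Vec3: 0..8  h  (8B, 8-aligned); 8..9  c  (1B, 1-aligned); 9..16  -- padding (7B); 16..24  a  (8B, 8-aligned); sizeof = 24, alignof = 8
0..4  uid  (4B, 4-aligned)
4..8  -- padding (4B)
8..32  state  (24B, 8-aligned)
32..40  prio  (8B, 8-aligned)
40..41  pid  (1B, 1-aligned)
41..42  lock  (1B, 1-aligned)
42..44  -- padding (2B)
44..64  rss  (20B, 4-aligned)
64..65  gid  (1B, 1-aligned)
65..72  -- padding (7B)
72..80  refcount  (8B, 8-aligned)
sizeof = 80, alignof = 8
— Config2 —
0..24  state  (24B, 8-aligned)
24..32  prio  (8B, 8-aligned)
32..40  refcount  (8B, 8-aligned)
40..60  rss  (20B, 4-aligned)
60..64  uid  (4B, 4-aligned)
64..65  pid  (1B, 1-aligned)
65..66  lock  (1B, 1-aligned)
66..67  gid  (1B, 1-aligned)
67..72  -- tail padding (5B)
sizeof = 72, alignof = 8
80 − 72 = 8

8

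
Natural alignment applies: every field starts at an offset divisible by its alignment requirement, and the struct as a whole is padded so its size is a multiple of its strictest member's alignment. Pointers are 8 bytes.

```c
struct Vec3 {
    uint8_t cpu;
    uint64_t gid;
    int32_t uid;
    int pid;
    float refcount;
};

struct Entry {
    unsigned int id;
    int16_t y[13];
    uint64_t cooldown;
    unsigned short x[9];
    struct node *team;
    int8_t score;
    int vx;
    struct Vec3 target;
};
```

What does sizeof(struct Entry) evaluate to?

Vec3: cpu at 0 (size 1, align 1) → ends 1; pad 7 to align 8 for gid; gid at 8 (size 8, align 8) → ends 16; uid at 16 (size 4, align 4) → ends 20; pid at 20 (size 4, align 4) → ends 24; refcount at 24 (size 4, align 4) → ends 28; tail pad 4 to reach multiple of 8; total 32 bytes, alignment 8
id at 0 (size 4, align 4) → ends 4
y at 4 (size 26, align 2) → ends 30
pad 2 to align 8 for cooldown
cooldown at 32 (size 8, align 8) → ends 40
x at 40 (size 18, align 2) → ends 58
pad 6 to align 8 for team
team at 64 (size 8, align 8) → ends 72
score at 72 (size 1, align 1) → ends 73
pad 3 to align 4 for vx
vx at 76 (size 4, align 4) → ends 80
target at 80 (size 32, align 8) → ends 112
total 112 bytes, alignment 8

112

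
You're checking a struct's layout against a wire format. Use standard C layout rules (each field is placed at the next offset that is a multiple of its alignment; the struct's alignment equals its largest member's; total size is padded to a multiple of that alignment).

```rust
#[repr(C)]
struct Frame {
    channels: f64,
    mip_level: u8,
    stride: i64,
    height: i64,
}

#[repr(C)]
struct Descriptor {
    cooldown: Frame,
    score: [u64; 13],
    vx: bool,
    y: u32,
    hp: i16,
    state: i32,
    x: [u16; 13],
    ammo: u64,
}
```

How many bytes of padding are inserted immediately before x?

0

Frame: 0..8  channels  (8B, 8-aligned); 8..9  mip_level  (1B, 1-aligned); 9..16  -- padding (7B); 16..24  stride  (8B, 8-aligned); 24..32  height  (8B, 8-aligned); sizeof = 32, alignof = 8
0..32  cooldown  (32B, 8-aligned)
32..136  score  (104B, 8-aligned)
136..137  vx  (1B, 1-aligned)
137..140  -- padding (3B)
140..144  y  (4B, 4-aligned)
144..146  hp  (2B, 2-aligned)
146..148  -- padding (2B)
148..152  state  (4B, 4-aligned)
152..178  x  (26B, 2-aligned)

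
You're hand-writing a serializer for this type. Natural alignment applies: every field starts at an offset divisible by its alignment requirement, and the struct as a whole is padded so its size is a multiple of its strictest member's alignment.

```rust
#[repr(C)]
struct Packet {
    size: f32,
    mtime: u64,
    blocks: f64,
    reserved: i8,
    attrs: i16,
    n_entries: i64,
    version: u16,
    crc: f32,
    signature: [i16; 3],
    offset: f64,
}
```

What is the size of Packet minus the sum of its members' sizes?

size at 0 (size 4, align 4) → ends 4
pad 4 to align 8 for mtime
mtime at 8 (size 8, align 8) → ends 16
blocks at 16 (size 8, align 8) → ends 24
reserved at 24 (size 1, align 1) → ends 25
pad 1 to align 2 for attrs
attrs at 26 (size 2, align 2) → ends 28
pad 4 to align 8 for n_entries
n_entries at 32 (size 8, align 8) → ends 40
version at 40 (size 2, align 2) → ends 42
pad 2 to align 4 for crc
crc at 44 (size 4, align 4) → ends 48
signature at 48 (size 6, align 2) → ends 54
pad 2 to align 8 for offset
offset at 56 (size 8, align 8) → ends 64
total 64 bytes, alignment 8
data bytes 51, size 64 → padding 13

13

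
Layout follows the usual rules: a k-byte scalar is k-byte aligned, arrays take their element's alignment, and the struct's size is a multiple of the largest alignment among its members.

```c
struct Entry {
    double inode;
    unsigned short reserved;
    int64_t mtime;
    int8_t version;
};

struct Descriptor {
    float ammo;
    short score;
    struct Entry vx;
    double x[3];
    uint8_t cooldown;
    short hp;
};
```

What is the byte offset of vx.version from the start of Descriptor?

Entry: @0: inode [8B, align 8] → 8; @8: reserved [2B, align 2] → 10; +6 pad (align 8); @16: mtime [8B, align 8] → 24; @24: version [1B, align 1] → 25; +7 tail pad (align 8); size 32, align 8
@0: ammo [4B, align 4] → 4
@4: score [2B, align 2] → 6
+2 pad (align 8)
@8: vx [32B, align 8] → 40
within Entry: version at 24
8 + 24 = 32

32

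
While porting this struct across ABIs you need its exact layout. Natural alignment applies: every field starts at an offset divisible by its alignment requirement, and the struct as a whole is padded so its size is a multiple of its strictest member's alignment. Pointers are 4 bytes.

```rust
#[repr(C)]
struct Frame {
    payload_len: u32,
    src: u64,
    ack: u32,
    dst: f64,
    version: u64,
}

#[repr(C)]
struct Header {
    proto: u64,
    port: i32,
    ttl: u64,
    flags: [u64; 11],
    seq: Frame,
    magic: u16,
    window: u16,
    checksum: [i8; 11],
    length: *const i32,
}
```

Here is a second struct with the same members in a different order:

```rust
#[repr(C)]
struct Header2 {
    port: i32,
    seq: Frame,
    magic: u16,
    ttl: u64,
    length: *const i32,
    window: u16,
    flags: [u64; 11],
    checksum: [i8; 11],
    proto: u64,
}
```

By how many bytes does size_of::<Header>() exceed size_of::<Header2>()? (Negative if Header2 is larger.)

Frame: payload_len at 0 (size 4, align 4) → ends 4; pad 4 to align 8 for src; src at 8 (size 8, align 8) → ends 16; ack at 16 (size 4, align 4) → ends 20; pad 4 to align 8 for dst; dst at 24 (size 8, align 8) → ends 32; version at 32 (size 8, align 8) → ends 40; total 40 bytes, alignment 8
proto at 0 (size 8, align 8) → ends 8
port at 8 (size 4, align 4) → ends 12
pad 4 to align 8 for ttl
ttl at 16 (size 8, align 8) → ends 24
flags at 24 (size 88, align 8) → ends 112
seq at 112 (size 40, align 8) → ends 152
magic at 152 (size 2, align 2) → ends 154
window at 154 (size 2, align 2) → ends 156
checksum at 156 (size 11, align 1) → ends 167
pad 1 to align 4 for length
length at 168 (size 4, align 4) → ends 172
tail pad 4 to reach multiple of 8
total 176 bytes, alignment 8
— Header2 —
port at 0 (size 4, align 4) → ends 4
pad 4 to align 8 for seq
seq at 8 (size 40, align 8) → ends 48
magic at 48 (size 2, align 2) → ends 50
pad 6 to align 8 for ttl
ttl at 56 (size 8, align 8) → ends 64
length at 64 (size 4, align 4) → ends 68
window at 68 (size 2, align 2) → ends 70
pad 2 to align 8 for flags
flags at 72 (size 88, align 8) → ends 160
checksum at 160 (size 11, align 1) → ends 171
pad 5 to align 8 for proto
proto at 176 (size 8, align 8) → ends 184
total 184 bytes, alignment 8
176 − 184 = -8

-8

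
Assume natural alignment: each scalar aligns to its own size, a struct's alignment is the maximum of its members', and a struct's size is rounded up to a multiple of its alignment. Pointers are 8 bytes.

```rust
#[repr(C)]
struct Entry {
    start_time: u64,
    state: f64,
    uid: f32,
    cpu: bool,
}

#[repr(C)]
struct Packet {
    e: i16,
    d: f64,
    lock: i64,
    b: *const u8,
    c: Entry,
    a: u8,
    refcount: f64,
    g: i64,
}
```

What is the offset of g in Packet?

72

Entry: start_time at 0 (size 8, align 8) → ends 8; state at 8 (size 8, align 8) → ends 16; uid at 16 (size 4, align 4) → ends 20; cpu at 20 (size 1, align 1) → ends 21; tail pad 3 to reach multiple of 8; total 24 bytes, alignment 8
e at 0 (size 2, align 2) → ends 2
pad 6 to align 8 for d
d at 8 (size 8, align 8) → ends 16
lock at 16 (size 8, align 8) → ends 24
b at 24 (size 8, align 8) → ends 32
c at 32 (size 24, align 8) → ends 56
a at 56 (size 1, align 1) → ends 57
pad 7 to align 8 for refcount
refcount at 64 (size 8, align 8) → ends 72
g at 72 (size 8, align 8) → ends 80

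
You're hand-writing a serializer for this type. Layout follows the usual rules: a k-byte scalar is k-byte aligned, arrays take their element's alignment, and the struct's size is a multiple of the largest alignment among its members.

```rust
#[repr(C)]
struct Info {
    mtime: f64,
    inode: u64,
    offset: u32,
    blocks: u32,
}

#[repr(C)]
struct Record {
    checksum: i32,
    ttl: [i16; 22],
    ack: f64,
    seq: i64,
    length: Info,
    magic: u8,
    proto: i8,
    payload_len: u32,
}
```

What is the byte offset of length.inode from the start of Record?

Info: mtime at 0 (size 8, align 8) → ends 8; inode at 8 (size 8, align 8) → ends 16; offset at 16 (size 4, align 4) → ends 20; blocks at 20 (size 4, align 4) → ends 24; total 24 bytes, alignment 8
checksum at 0 (size 4, align 4) → ends 4
ttl at 4 (size 44, align 2) → ends 48
ack at 48 (size 8, align 8) → ends 56
seq at 56 (size 8, align 8) → ends 64
length at 64 (size 24, align 8) → ends 88
within Info: inode at 8
64 + 8 = 72

72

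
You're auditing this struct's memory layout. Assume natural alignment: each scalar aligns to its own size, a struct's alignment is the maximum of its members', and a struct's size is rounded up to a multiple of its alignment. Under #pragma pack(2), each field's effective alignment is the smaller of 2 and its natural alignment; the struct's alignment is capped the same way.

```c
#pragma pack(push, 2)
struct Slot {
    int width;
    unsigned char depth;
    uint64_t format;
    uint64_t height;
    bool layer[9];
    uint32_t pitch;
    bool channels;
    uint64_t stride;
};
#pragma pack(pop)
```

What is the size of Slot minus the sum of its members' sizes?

3

@0: width [4B, align 2] → 4
@4: depth [1B, align 1] → 5
+1 pad (align 2)
@6: format [8B, align 2] → 14
@14: height [8B, align 2] → 22
@22: layer [9B, align 1] → 31
+1 pad (align 2)
@32: pitch [4B, align 2] → 36
@36: channels [1B, align 1] → 37
+1 pad (align 2)
@38: stride [8B, align 2] → 46
size 46, align 2
data bytes 43, size 46 → padding 3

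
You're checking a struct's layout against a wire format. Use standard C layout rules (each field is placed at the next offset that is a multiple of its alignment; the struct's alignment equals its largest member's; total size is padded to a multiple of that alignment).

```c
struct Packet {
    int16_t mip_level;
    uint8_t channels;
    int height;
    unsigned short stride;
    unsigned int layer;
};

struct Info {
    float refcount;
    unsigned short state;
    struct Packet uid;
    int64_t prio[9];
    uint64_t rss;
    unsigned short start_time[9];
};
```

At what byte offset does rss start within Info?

96

Packet: @0: mip_level [2B, align 2] → 2; @2: channels [1B, align 1] → 3; +1 pad (align 4); @4: height [4B, align 4] → 8; @8: stride [2B, align 2] → 10; +2 pad (align 4); @12: layer [4B, align 4] → 16; size 16, align 4
@0: refcount [4B, align 4] → 4
@4: state [2B, align 2] → 6
+2 pad (align 4)
@8: uid [16B, align 4] → 24
@24: prio [72B, align 8] → 96
@96: rss [8B, align 8] → 104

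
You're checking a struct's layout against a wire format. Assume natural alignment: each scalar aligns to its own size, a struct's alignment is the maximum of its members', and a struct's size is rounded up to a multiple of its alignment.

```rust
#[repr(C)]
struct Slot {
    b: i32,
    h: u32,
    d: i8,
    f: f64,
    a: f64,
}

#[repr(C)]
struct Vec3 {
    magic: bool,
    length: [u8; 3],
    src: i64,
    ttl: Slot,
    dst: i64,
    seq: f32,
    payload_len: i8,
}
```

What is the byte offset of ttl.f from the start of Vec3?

Slot: 0..4  b  (4B, 4-aligned); 4..8  h  (4B, 4-aligned); 8..9  d  (1B, 1-aligned); 9..16  -- padding (7B); 16..24  f  (8B, 8-aligned); 24..32  a  (8B, 8-aligned); sizeof = 32, alignof = 8
0..1  magic  (1B, 1-aligned)
1..4  length  (3B, 1-aligned)
4..8  -- padding (4B)
8..16  src  (8B, 8-aligned)
16..48  ttl  (32B, 8-aligned)
within Slot: f at 16
16 + 16 = 32

32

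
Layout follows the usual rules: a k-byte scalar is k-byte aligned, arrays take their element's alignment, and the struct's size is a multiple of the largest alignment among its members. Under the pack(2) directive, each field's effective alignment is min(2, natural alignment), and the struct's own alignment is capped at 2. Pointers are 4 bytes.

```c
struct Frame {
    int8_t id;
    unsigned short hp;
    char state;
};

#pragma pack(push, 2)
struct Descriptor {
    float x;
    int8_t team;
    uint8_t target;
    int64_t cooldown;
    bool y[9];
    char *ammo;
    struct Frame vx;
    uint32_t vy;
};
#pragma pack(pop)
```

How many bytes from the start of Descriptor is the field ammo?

24

Frame: 0..1  id  (1B, 1-aligned); 1..2  -- padding (1B); 2..4  hp  (2B, 2-aligned); 4..5  state  (1B, 1-aligned); 5..6  -- tail padding (1B); sizeof = 6, alignof = 2
0..4  x  (4B, 2-aligned)
4..5  team  (1B, 1-aligned)
5..6  target  (1B, 1-aligned)
6..14  cooldown  (8B, 2-aligned)
14..23  y  (9B, 1-aligned)
23..24  -- padding (1B)
24..28  ammo  (4B, 2-aligned)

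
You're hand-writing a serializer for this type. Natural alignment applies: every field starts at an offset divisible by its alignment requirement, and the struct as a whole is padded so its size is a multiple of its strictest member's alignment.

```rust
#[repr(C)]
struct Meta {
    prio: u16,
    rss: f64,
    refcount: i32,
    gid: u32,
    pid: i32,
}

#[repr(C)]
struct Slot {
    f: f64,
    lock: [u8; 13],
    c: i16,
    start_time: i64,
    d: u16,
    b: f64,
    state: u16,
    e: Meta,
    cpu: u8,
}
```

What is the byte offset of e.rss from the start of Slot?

64

Meta: 0..2  prio  (2B, 2-aligned); 2..8  -- padding (6B); 8..16  rss  (8B, 8-aligned); 16..20  refcount  (4B, 4-aligned); 20..24  gid  (4B, 4-aligned); 24..28  pid  (4B, 4-aligned); 28..32  -- tail padding (4B); sizeof = 32, alignof = 8
0..8  f  (8B, 8-aligned)
8..21  lock  (13B, 1-aligned)
21..22  -- padding (1B)
22..24  c  (2B, 2-aligned)
24..32  start_time  (8B, 8-aligned)
32..34  d  (2B, 2-aligned)
34..40  -- padding (6B)
40..48  b  (8B, 8-aligned)
48..50  state  (2B, 2-aligned)
50..56  -- padding (6B)
56..88  e  (32B, 8-aligned)
within Meta: rss at 8
56 + 8 = 64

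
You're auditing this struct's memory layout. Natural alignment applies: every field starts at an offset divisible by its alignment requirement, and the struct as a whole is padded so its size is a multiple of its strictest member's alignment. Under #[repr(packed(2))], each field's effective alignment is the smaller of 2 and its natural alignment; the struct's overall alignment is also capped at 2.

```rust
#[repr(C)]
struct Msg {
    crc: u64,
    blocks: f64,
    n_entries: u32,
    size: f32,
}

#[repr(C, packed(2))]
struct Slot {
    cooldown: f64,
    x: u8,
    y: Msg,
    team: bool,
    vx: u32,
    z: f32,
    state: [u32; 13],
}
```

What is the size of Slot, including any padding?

96 bytes

Msg: crc at 0 (size 8, align 8) → ends 8; blocks at 8 (size 8, align 8) → ends 16; n_entries at 16 (size 4, align 4) → ends 20; size at 20 (size 4, align 4) → ends 24; total 24 bytes, alignment 8
cooldown at 0 (size 8, align 2) → ends 8
x at 8 (size 1, align 1) → ends 9
pad 1 to align 2 for y
y at 10 (size 24, align 2) → ends 34
team at 34 (size 1, align 1) → ends 35
pad 1 to align 2 for vx
vx at 36 (size 4, align 2) → ends 40
z at 40 (size 4, align 2) → ends 44
state at 44 (size 52, align 2) → ends 96
total 96 bytes, alignment 2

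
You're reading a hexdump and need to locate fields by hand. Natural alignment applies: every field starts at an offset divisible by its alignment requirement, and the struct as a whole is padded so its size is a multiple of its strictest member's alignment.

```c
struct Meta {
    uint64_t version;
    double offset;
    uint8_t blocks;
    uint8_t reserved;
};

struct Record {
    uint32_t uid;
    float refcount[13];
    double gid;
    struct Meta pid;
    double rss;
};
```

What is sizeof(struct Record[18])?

1728

Meta: @0: version [8B, align 8] → 8; @8: offset [8B, align 8] → 16; @16: blocks [1B, align 1] → 17; @17: reserved [1B, align 1] → 18; +6 tail pad (align 8); size 24, align 8
@0: uid [4B, align 4] → 4
@4: refcount [52B, align 4] → 56
@56: gid [8B, align 8] → 64
@64: pid [24B, align 8] → 88
@88: rss [8B, align 8] → 96
size 96, align 8
array of 18: 18 × 96 = 1728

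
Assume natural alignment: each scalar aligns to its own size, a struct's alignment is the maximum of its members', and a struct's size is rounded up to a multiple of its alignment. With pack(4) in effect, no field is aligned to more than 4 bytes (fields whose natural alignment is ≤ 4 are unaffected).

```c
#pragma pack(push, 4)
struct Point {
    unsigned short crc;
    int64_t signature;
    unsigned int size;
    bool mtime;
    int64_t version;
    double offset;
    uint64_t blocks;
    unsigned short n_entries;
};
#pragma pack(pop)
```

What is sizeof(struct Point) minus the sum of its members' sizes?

7

0..2  crc  (2B, 2-aligned)
2..4  -- padding (2B)
4..12  signature  (8B, 4-aligned)
12..16  size  (4B, 4-aligned)
16..17  mtime  (1B, 1-aligned)
17..20  -- padding (3B)
20..28  version  (8B, 4-aligned)
28..36  offset  (8B, 4-aligned)
36..44  blocks  (8B, 4-aligned)
44..46  n_entries  (2B, 2-aligned)
46..48  -- tail padding (2B)
sizeof = 48, alignof = 4
data bytes 41, size 48 → padding 7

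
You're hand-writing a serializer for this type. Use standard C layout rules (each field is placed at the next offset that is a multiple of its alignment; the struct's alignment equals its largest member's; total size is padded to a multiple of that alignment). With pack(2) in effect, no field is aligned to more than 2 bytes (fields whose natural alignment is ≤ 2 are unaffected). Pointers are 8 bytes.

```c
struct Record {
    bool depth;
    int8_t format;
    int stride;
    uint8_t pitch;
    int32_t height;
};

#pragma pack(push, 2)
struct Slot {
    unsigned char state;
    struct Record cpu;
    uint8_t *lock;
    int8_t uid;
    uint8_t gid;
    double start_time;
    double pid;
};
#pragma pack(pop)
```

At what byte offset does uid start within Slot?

26

Record: 0..1  depth  (1B, 1-aligned); 1..2  format  (1B, 1-aligned); 2..4  -- padding (2B); 4..8  stride  (4B, 4-aligned); 8..9  pitch  (1B, 1-aligned); 9..12  -- padding (3B); 12..16  height  (4B, 4-aligned); sizeof = 16, alignof = 4
0..1  state  (1B, 1-aligned)
1..2  -- padding (1B)
2..18  cpu  (16B, 2-aligned)
18..26  lock  (8B, 2-aligned)
26..27  uid  (1B, 1-aligned)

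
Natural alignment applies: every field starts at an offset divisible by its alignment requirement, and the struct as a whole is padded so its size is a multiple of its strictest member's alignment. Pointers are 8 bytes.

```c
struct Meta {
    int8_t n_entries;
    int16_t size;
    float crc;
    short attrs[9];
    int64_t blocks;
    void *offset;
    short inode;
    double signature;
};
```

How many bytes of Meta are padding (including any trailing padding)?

13

@0: n_entries [1B, align 1] → 1
+1 pad (align 2)
@2: size [2B, align 2] → 4
@4: crc [4B, align 4] → 8
@8: attrs [18B, align 2] → 26
+6 pad (align 8)
@32: blocks [8B, align 8] → 40
@40: offset [8B, align 8] → 48
@48: inode [2B, align 2] → 50
+6 pad (align 8)
@56: signature [8B, align 8] → 64
size 64, align 8
data bytes 51, size 64 → padding 13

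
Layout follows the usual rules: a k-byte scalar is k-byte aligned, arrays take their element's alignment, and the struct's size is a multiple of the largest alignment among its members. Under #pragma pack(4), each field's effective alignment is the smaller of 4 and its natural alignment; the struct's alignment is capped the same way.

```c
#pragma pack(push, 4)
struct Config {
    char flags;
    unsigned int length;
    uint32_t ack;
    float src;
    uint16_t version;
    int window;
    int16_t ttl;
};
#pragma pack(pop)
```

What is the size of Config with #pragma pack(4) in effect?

@0: flags [1B, align 1] → 1
+3 pad (align 4)
@4: length [4B, align 4] → 8
@8: ack [4B, align 4] → 12
@12: src [4B, align 4] → 16
@16: version [2B, align 2] → 18
+2 pad (align 4)
@20: window [4B, align 4] → 24
@24: ttl [2B, align 2] → 26
+2 tail pad (align 4)
size 28, align 4

28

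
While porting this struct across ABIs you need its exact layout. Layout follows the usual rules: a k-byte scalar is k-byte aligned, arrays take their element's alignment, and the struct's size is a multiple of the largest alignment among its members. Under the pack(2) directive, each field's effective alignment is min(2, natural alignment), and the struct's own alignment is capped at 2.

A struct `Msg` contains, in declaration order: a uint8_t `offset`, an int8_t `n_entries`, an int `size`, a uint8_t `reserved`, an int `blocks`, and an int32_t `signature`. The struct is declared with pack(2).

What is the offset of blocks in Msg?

0..1  offset  (1B, 1-aligned)
1..2  n_entries  (1B, 1-aligned)
2..6  size  (4B, 2-aligned)
6..7  reserved  (1B, 1-aligned)
7..8  -- padding (1B)
8..12  blocks  (4B, 2-aligned)

8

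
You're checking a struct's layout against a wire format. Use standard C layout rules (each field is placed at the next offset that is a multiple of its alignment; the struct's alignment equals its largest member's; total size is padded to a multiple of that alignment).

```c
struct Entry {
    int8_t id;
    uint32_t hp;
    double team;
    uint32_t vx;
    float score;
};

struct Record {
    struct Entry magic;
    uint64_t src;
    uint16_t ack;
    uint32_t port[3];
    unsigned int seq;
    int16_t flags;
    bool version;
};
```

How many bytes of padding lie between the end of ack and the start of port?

Entry: id at 0 (size 1, align 1) → ends 1; pad 3 to align 4 for hp; hp at 4 (size 4, align 4) → ends 8; team at 8 (size 8, align 8) → ends 16; vx at 16 (size 4, align 4) → ends 20; score at 20 (size 4, align 4) → ends 24; total 24 bytes, alignment 8
magic at 0 (size 24, align 8) → ends 24
src at 24 (size 8, align 8) → ends 32
ack at 32 (size 2, align 2) → ends 34
pad 2 to align 4 for port
port at 36 (size 12, align 4) → ends 48

2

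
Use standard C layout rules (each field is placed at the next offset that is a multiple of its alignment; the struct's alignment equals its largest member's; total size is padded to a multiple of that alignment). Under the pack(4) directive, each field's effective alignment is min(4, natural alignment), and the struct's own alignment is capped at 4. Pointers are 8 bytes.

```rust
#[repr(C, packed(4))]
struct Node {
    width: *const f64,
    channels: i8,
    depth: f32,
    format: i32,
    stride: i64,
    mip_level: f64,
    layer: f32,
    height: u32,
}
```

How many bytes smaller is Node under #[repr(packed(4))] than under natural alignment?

4

natural layout:
  0..8  width  (8B, 8-aligned)
  8..9  channels  (1B, 1-aligned)
  9..12  -- padding (3B)
  12..16  depth  (4B, 4-aligned)
  16..20  format  (4B, 4-aligned)
  20..24  -- padding (4B)
  24..32  stride  (8B, 8-aligned)
  32..40  mip_level  (8B, 8-aligned)
  40..44  layer  (4B, 4-aligned)
  44..48  height  (4B, 4-aligned)
  sizeof = 48, alignof = 8
packed(4) layout:
  0..8  width  (8B, 4-aligned)
  8..9  channels  (1B, 1-aligned)
  9..12  -- padding (3B)
  12..16  depth  (4B, 4-aligned)
  16..20  format  (4B, 4-aligned)
  20..28  stride  (8B, 4-aligned)
  28..36  mip_level  (8B, 4-aligned)
  36..40  layer  (4B, 4-aligned)
  40..44  height  (4B, 4-aligned)
  sizeof = 44, alignof = 4
48 − 44 = 4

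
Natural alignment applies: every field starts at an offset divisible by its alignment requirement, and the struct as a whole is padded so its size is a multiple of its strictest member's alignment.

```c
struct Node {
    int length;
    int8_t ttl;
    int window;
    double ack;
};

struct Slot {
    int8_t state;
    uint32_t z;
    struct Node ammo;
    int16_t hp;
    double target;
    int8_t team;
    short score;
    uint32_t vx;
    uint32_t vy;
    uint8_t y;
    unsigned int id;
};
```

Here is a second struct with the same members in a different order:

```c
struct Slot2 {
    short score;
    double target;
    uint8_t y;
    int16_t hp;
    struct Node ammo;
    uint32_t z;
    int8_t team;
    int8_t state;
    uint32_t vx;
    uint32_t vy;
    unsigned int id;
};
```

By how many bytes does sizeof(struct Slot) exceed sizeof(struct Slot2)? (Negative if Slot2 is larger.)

0

Node: length at 0 (size 4, align 4) → ends 4; ttl at 4 (size 1, align 1) → ends 5; pad 3 to align 4 for window; window at 8 (size 4, align 4) → ends 12; pad 4 to align 8 for ack; ack at 16 (size 8, align 8) → ends 24; total 24 bytes, alignment 8
state at 0 (size 1, align 1) → ends 1
pad 3 to align 4 for z
z at 4 (size 4, align 4) → ends 8
ammo at 8 (size 24, align 8) → ends 32
hp at 32 (size 2, align 2) → ends 34
pad 6 to align 8 for target
target at 40 (size 8, align 8) → ends 48
team at 48 (size 1, align 1) → ends 49
pad 1 to align 2 for score
score at 50 (size 2, align 2) → ends 52
vx at 52 (size 4, align 4) → ends 56
vy at 56 (size 4, align 4) → ends 60
y at 60 (size 1, align 1) → ends 61
pad 3 to align 4 for id
id at 64 (size 4, align 4) → ends 68
tail pad 4 to reach multiple of 8
total 72 bytes, alignment 8
— Slot2 —
score at 0 (size 2, align 2) → ends 2
pad 6 to align 8 for target
target at 8 (size 8, align 8) → ends 16
y at 16 (size 1, align 1) → ends 17
pad 1 to align 2 for hp
hp at 18 (size 2, align 2) → ends 20
pad 4 to align 8 for ammo
ammo at 24 (size 24, align 8) → ends 48
z at 48 (size 4, align 4) → ends 52
team at 52 (size 1, align 1) → ends 53
state at 53 (size 1, align 1) → ends 54
pad 2 to align 4 for vx
vx at 56 (size 4, align 4) → ends 60
vy at 60 (size 4, align 4) → ends 64
id at 64 (size 4, align 4) → ends 68
tail pad 4 to reach multiple of 8
total 72 bytes, alignment 8
72 − 72 = 0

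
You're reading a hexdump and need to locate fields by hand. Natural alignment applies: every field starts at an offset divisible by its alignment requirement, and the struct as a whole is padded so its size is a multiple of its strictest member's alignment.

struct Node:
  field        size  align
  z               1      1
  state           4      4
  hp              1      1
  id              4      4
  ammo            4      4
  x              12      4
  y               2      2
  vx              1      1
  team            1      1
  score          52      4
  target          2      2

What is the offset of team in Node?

@0: z [1B, align 1] → 1
+3 pad (align 4)
@4: state [4B, align 4] → 8
@8: hp [1B, align 1] → 9
+3 pad (align 4)
@12: id [4B, align 4] → 16
@16: ammo [4B, align 4] → 20
@20: x [12B, align 4] → 32
@32: y [2B, align 2] → 34
@34: vx [1B, align 1] → 35
@35: team [1B, align 1] → 36

35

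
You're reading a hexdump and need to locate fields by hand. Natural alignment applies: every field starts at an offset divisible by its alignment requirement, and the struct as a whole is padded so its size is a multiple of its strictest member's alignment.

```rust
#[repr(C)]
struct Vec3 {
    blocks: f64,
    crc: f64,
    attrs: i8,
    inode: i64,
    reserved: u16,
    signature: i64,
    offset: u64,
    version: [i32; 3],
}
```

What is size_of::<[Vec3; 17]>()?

blocks at 0 (size 8, align 8) → ends 8
crc at 8 (size 8, align 8) → ends 16
attrs at 16 (size 1, align 1) → ends 17
pad 7 to align 8 for inode
inode at 24 (size 8, align 8) → ends 32
reserved at 32 (size 2, align 2) → ends 34
pad 6 to align 8 for signature
signature at 40 (size 8, align 8) → ends 48
offset at 48 (size 8, align 8) → ends 56
version at 56 (size 12, align 4) → ends 68
tail pad 4 to reach multiple of 8
total 72 bytes, alignment 8
array of 17: 17 × 72 = 1224

1224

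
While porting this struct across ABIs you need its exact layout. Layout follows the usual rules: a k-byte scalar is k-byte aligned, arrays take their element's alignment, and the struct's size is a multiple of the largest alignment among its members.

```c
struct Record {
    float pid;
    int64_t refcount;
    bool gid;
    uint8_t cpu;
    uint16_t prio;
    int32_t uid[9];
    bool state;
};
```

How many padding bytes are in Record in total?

11

0..4  pid  (4B, 4-aligned)
4..8  -- padding (4B)
8..16  refcount  (8B, 8-aligned)
16..17  gid  (1B, 1-aligned)
17..18  cpu  (1B, 1-aligned)
18..20  prio  (2B, 2-aligned)
20..56  uid  (36B, 4-aligned)
56..57  state  (1B, 1-aligned)
57..64  -- tail padding (7B)
sizeof = 64, alignof = 8
data bytes 53, size 64 → padding 11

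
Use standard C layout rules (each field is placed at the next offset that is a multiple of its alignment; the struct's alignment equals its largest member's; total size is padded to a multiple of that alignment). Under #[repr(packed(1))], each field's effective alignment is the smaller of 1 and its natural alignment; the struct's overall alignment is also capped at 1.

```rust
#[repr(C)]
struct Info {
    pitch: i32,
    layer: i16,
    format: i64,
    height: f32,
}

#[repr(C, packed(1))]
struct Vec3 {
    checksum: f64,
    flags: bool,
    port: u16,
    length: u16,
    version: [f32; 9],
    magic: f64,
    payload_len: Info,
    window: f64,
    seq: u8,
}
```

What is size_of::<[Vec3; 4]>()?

360

Info: pitch at 0 (size 4, align 4) → ends 4; layer at 4 (size 2, align 2) → ends 6; pad 2 to align 8 for format; format at 8 (size 8, align 8) → ends 16; height at 16 (size 4, align 4) → ends 20; tail pad 4 to reach multiple of 8; total 24 bytes, alignment 8
checksum at 0 (size 8, align 1) → ends 8
flags at 8 (size 1, align 1) → ends 9
port at 9 (size 2, align 1) → ends 11
length at 11 (size 2, align 1) → ends 13
version at 13 (size 36, align 1) → ends 49
magic at 49 (size 8, align 1) → ends 57
payload_len at 57 (size 24, align 1) → ends 81
window at 81 (size 8, align 1) → ends 89
seq at 89 (size 1, align 1) → ends 90
total 90 bytes, alignment 1
array of 4: 4 × 90 = 360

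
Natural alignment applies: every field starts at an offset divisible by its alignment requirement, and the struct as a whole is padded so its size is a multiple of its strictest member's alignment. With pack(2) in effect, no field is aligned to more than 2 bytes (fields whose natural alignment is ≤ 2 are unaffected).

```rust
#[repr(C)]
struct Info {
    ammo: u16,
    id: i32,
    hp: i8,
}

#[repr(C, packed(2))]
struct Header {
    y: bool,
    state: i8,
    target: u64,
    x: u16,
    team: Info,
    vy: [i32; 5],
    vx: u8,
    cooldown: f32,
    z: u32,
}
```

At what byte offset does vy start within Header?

Info: 0..2  ammo  (2B, 2-aligned); 2..4  -- padding (2B); 4..8  id  (4B, 4-aligned); 8..9  hp  (1B, 1-aligned); 9..12  -- tail padding (3B); sizeof = 12, alignof = 4
0..1  y  (1B, 1-aligned)
1..2  state  (1B, 1-aligned)
2..10  target  (8B, 2-aligned)
10..12  x  (2B, 2-aligned)
12..24  team  (12B, 2-aligned)
24..44  vy  (20B, 2-aligned)

24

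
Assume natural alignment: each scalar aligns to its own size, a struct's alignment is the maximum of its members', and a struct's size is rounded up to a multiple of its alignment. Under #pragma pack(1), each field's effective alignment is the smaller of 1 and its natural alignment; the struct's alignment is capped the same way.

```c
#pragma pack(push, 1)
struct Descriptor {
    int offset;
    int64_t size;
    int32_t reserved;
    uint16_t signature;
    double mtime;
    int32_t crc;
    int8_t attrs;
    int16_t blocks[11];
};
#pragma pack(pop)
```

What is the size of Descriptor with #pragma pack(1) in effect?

53

@0: offset [4B, align 1] → 4
@4: size [8B, align 1] → 12
@12: reserved [4B, align 1] → 16
@16: signature [2B, align 1] → 18
@18: mtime [8B, align 1] → 26
@26: crc [4B, align 1] → 30
@30: attrs [1B, align 1] → 31
@31: blocks [22B, align 1] → 53
size 53, align 1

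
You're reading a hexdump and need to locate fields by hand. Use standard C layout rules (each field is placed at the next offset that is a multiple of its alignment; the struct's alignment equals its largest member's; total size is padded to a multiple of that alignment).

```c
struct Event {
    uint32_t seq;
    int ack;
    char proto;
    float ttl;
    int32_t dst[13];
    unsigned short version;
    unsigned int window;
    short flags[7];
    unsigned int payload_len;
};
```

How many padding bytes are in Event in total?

7

@0: seq [4B, align 4] → 4
@4: ack [4B, align 4] → 8
@8: proto [1B, align 1] → 9
+3 pad (align 4)
@12: ttl [4B, align 4] → 16
@16: dst [52B, align 4] → 68
@68: version [2B, align 2] → 70
+2 pad (align 4)
@72: window [4B, align 4] → 76
@76: flags [14B, align 2] → 90
+2 pad (align 4)
@92: payload_len [4B, align 4] → 96
size 96, align 4
data bytes 89, size 96 → padding 7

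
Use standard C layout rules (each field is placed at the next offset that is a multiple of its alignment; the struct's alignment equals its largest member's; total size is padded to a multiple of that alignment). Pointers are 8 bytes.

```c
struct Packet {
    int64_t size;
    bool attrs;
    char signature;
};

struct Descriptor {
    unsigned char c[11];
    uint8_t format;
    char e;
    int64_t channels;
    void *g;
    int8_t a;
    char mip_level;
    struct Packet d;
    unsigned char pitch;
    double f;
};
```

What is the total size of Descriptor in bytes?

72 bytes

Packet: 0..8  size  (8B, 8-aligned); 8..9  attrs  (1B, 1-aligned); 9..10  signature  (1B, 1-aligned); 10..16  -- tail padding (6B); sizeof = 16, alignof = 8
0..11  c  (11B, 1-aligned)
11..12  format  (1B, 1-aligned)
12..13  e  (1B, 1-aligned)
13..16  -- padding (3B)
16..24  channels  (8B, 8-aligned)
24..32  g  (8B, 8-aligned)
32..33  a  (1B, 1-aligned)
33..34  mip_level  (1B, 1-aligned)
34..40  -- padding (6B)
40..56  d  (16B, 8-aligned)
56..57  pitch  (1B, 1-aligned)
57..64  -- padding (7B)
64..72  f  (8B, 8-aligned)
sizeof = 72, alignof = 8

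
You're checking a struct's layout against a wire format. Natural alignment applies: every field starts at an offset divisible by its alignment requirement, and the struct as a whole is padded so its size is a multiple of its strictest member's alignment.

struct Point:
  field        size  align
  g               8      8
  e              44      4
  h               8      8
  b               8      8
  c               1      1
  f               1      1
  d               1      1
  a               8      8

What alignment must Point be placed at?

8

member alignments: g=8, e=4, h=8, b=8, c=1, f=1, d=1, a=8
max = 8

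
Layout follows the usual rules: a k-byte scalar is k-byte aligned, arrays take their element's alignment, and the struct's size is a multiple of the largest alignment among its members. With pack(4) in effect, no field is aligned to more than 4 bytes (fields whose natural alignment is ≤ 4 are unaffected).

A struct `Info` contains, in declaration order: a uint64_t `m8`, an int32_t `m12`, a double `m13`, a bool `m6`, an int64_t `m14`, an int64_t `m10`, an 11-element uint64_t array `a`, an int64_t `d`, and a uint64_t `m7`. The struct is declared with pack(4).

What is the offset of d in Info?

@0: m8 [8B, align 4] → 8
@8: m12 [4B, align 4] → 12
@12: m13 [8B, align 4] → 20
@20: m6 [1B, align 1] → 21
+3 pad (align 4)
@24: m14 [8B, align 4] → 32
@32: m10 [8B, align 4] → 40
@40: a [88B, align 4] → 128
@128: d [8B, align 4] → 136

128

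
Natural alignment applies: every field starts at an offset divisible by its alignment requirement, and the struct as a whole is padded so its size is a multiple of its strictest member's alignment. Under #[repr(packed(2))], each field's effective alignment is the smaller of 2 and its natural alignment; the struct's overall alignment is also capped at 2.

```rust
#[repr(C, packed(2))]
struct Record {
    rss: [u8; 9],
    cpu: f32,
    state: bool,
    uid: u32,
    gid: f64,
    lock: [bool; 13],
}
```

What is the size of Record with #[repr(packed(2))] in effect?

42

@0: rss [9B, align 1] → 9
+1 pad (align 2)
@10: cpu [4B, align 2] → 14
@14: state [1B, align 1] → 15
+1 pad (align 2)
@16: uid [4B, align 2] → 20
@20: gid [8B, align 2] → 28
@28: lock [13B, align 1] → 41
+1 tail pad (align 2)
size 42, align 2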